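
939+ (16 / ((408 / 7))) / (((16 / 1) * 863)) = 330625663 / 352104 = 939.00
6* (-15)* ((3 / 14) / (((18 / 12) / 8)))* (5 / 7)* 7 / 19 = -3600 / 133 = -27.07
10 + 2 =12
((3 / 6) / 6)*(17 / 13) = 17 / 156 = 0.11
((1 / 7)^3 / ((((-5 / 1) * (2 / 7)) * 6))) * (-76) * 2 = 38 / 735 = 0.05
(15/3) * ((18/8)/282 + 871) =1637495/376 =4355.04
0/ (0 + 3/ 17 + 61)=0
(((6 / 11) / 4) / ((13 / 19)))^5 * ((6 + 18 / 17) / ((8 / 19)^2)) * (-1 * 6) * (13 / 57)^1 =-0.02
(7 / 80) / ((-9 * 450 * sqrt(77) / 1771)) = -161 * sqrt(77) / 324000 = -0.00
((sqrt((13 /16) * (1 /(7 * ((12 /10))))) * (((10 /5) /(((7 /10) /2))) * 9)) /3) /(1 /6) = 30 * sqrt(2730) /49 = 31.99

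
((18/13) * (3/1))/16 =0.26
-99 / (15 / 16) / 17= -6.21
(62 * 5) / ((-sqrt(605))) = -62 * sqrt(5) / 11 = -12.60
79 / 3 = 26.33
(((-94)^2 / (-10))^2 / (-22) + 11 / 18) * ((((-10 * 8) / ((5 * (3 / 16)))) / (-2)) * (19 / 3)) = -213609237056 / 22275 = -9589640.27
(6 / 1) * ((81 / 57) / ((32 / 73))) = 5913 / 304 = 19.45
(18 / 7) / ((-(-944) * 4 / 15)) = 135 / 13216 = 0.01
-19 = -19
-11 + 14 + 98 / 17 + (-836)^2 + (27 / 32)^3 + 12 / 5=1946653820767 / 2785280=698907.77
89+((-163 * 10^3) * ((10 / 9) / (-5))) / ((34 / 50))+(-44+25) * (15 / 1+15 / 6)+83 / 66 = 89242306 / 1683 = 53025.73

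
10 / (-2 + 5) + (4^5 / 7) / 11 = 16.63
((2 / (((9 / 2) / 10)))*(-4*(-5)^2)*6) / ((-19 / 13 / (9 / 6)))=52000 / 19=2736.84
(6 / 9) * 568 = 1136 / 3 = 378.67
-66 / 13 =-5.08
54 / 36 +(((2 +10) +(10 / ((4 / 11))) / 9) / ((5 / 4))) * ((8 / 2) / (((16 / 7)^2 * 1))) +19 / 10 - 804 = -791.38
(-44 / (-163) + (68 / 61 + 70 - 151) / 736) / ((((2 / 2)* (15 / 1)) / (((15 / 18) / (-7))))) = -1181125 / 922074048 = -0.00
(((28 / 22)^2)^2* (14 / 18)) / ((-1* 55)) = -268912 / 7247295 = -0.04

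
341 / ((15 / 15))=341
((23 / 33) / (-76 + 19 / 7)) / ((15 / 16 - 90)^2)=-41216 / 34376450625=-0.00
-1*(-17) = 17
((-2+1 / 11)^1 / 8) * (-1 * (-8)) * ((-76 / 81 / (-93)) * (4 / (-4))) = 532 / 27621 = 0.02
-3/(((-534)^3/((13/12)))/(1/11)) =13/6700025376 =0.00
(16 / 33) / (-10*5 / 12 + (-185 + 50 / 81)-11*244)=-864 / 5118883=-0.00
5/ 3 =1.67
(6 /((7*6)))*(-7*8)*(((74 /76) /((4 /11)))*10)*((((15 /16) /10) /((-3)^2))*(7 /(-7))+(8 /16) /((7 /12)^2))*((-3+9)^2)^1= -41898615 /3724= -11250.97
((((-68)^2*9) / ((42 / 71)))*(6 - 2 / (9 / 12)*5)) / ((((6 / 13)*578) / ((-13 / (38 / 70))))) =2639780 / 57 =46311.93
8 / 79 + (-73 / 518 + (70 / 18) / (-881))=-14301037 / 324470538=-0.04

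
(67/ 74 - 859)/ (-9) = 95.34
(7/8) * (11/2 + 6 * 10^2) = 8477/16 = 529.81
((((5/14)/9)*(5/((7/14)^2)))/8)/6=25/1512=0.02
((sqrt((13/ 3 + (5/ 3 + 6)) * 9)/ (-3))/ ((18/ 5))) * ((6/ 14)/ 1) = -5 * sqrt(3)/ 21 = -0.41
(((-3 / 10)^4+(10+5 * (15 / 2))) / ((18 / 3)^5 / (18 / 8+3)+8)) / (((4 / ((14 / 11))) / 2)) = 23278969 / 1146640000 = 0.02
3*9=27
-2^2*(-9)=36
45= 45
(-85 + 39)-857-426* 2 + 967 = -788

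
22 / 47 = 0.47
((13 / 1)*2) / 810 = 13 / 405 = 0.03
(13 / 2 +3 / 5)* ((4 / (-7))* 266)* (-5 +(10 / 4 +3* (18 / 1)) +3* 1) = -294082 / 5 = -58816.40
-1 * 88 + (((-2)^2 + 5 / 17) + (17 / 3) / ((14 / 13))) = -56009 / 714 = -78.44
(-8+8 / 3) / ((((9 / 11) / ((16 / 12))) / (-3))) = 704 / 27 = 26.07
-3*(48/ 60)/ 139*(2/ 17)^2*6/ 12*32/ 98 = -384/ 9841895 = -0.00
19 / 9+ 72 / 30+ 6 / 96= 3293 / 720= 4.57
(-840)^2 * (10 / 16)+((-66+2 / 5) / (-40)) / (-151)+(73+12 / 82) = 68267094544 / 154775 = 441073.14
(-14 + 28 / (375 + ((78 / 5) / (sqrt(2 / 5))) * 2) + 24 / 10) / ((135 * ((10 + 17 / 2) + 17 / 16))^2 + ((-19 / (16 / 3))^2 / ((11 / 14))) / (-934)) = -8726161571072 / 5281235715791318895 - 478686208 * sqrt(10) / 1056247143158263779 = -0.00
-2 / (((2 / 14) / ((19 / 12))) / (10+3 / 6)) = -931 / 4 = -232.75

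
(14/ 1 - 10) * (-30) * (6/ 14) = -360/ 7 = -51.43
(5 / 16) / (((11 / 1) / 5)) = 25 / 176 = 0.14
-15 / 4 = -3.75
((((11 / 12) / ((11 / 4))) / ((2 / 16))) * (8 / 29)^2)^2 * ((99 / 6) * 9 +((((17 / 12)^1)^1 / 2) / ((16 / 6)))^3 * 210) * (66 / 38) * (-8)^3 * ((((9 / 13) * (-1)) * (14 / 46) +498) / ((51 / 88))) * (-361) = 6223001014808190976 / 3595109323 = 1730962943.18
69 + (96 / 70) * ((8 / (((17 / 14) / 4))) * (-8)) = -18711 / 85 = -220.13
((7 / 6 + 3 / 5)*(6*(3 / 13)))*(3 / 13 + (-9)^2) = 167904 / 845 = 198.70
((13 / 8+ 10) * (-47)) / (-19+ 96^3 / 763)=-3335073 / 6961912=-0.48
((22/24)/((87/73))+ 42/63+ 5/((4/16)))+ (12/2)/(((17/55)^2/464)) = 8798617931/301716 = 29161.92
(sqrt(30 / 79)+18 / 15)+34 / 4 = sqrt(2370) / 79+97 / 10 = 10.32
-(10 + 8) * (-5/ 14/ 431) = 45/ 3017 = 0.01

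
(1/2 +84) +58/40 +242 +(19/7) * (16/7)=327471/980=334.15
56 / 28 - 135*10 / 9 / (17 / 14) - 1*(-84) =-638 / 17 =-37.53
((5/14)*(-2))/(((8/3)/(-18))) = 135/28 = 4.82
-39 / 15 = -13 / 5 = -2.60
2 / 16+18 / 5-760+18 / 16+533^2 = 5666677 / 20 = 283333.85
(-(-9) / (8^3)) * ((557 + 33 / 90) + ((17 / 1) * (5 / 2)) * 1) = 13497 / 1280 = 10.54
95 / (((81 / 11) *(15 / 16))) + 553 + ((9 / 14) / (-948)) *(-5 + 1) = 152322367 / 268758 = 566.76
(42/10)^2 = 441/25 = 17.64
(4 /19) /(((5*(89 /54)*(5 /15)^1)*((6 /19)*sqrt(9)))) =36 /445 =0.08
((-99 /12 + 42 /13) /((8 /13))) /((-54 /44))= 319 /48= 6.65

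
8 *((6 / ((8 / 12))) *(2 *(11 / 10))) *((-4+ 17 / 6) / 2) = -462 / 5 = -92.40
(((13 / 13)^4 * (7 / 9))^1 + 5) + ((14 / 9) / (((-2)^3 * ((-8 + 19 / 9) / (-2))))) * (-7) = 6.24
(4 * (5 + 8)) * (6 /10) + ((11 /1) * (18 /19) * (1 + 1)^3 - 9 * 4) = 7464 /95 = 78.57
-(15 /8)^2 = -225 /64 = -3.52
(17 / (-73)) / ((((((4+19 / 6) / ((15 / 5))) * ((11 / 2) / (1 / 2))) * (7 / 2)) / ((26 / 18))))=-884 / 241703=-0.00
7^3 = 343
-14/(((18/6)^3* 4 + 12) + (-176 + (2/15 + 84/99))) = 385/1513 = 0.25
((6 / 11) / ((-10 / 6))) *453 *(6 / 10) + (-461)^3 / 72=-26944111039 / 19800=-1360813.69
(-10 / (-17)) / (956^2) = 5 / 7768456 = 0.00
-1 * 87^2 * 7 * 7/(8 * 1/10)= -1854405/4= -463601.25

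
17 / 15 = 1.13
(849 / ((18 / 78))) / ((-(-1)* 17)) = 216.41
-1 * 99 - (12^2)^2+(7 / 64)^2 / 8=-682721231 / 32768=-20835.00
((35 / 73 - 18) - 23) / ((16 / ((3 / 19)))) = -4437 / 11096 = -0.40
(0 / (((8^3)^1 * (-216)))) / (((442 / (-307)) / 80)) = 0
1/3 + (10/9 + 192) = 193.44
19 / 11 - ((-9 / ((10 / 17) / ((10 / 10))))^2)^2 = -6027604091 / 110000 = -54796.40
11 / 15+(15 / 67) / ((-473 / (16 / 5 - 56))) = 0.76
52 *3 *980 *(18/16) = 171990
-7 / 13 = -0.54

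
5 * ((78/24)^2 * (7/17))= 5915/272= 21.75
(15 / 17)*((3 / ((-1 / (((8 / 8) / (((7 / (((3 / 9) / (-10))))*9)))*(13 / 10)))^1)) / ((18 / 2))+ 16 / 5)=181453 / 64260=2.82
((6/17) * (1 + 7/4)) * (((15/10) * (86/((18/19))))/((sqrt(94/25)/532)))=5976355 * sqrt(94)/1598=36259.64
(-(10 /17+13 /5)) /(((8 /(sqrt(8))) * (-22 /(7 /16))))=1897 * sqrt(2) /119680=0.02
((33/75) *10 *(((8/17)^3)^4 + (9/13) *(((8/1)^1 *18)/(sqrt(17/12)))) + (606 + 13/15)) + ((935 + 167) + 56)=57024 *sqrt(51)/1105 + 15423763021668927529/8739333558446415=2133.40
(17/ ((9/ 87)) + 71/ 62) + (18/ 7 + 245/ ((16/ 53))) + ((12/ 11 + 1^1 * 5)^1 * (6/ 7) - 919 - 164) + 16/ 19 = -211870405/ 2176944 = -97.32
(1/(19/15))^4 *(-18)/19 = -0.37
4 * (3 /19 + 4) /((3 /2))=632 /57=11.09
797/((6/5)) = 3985/6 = 664.17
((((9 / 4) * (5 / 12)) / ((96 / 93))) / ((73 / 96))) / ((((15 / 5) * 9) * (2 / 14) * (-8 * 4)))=-1085 / 112128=-0.01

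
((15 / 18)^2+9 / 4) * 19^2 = 19133 / 18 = 1062.94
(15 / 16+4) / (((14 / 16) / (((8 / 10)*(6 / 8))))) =237 / 70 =3.39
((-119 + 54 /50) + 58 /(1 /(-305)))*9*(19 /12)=-12688143 /50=-253762.86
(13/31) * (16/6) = 104/93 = 1.12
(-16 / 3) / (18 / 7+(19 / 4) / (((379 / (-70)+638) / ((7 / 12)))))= -39675776 / 19161977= -2.07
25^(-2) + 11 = 6876/ 625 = 11.00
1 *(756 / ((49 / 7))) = 108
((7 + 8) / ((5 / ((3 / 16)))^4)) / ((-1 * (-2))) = 243 / 16384000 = 0.00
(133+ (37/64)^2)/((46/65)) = 35498905/188416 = 188.41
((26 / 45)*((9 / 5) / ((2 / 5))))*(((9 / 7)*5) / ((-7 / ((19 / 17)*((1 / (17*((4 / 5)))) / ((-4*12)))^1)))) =3705 / 906304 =0.00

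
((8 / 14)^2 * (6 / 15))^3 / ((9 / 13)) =425984 / 132355125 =0.00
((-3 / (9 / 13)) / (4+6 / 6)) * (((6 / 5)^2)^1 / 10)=-78 / 625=-0.12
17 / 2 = 8.50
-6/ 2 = -3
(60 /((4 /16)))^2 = 57600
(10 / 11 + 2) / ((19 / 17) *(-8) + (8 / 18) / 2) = -2448 / 7337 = -0.33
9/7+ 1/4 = 1.54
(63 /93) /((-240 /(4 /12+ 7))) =-77 /3720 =-0.02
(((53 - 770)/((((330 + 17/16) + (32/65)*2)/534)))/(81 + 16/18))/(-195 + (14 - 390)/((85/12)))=11282138400/198770336413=0.06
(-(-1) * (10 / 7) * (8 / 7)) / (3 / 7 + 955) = 5 / 2926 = 0.00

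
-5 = -5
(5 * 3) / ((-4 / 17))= -63.75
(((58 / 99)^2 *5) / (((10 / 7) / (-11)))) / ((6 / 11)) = -5887 / 243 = -24.23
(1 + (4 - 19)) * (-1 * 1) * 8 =112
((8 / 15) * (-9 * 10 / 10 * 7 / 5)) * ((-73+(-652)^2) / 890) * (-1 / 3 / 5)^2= -3966956 / 278125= -14.26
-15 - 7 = -22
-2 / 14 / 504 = -1 / 3528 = -0.00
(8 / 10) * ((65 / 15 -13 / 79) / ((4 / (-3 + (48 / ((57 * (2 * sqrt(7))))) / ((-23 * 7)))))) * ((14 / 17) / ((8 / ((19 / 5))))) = -32851 / 33575 -1976 * sqrt(7) / 16216725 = -0.98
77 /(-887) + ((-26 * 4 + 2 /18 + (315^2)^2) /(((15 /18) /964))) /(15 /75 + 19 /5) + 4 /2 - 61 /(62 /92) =234880556696844707 /82491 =2847347670616.73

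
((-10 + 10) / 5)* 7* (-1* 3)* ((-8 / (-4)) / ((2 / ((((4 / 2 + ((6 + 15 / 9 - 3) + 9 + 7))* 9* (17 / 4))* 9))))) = 0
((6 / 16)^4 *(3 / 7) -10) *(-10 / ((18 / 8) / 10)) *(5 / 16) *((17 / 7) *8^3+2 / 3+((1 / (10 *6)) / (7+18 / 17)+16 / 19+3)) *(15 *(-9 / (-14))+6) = 713295670308796525 / 263305986048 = 2708999.07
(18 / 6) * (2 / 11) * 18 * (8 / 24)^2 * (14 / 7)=24 / 11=2.18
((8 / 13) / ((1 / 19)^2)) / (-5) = -44.43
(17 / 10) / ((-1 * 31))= -0.05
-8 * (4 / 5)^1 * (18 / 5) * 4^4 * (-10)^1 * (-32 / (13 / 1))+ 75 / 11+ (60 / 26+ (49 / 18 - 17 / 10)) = -934215913 / 6435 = -145177.30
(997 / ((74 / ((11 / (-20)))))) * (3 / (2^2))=-32901 / 5920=-5.56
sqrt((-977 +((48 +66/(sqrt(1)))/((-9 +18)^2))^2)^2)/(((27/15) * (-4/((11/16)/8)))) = -39093395/3359232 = -11.64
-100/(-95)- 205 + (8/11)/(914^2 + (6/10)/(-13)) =-2314568904745/11348854033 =-203.95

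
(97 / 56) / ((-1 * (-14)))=97 / 784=0.12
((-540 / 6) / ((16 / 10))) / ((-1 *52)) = 225 / 208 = 1.08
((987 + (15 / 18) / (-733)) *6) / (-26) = -4340821 / 19058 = -227.77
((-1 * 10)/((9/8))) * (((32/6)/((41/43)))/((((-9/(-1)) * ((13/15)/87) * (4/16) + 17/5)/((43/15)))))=-54907904/1318437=-41.65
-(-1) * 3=3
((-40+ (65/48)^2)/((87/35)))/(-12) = 3077725/2405376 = 1.28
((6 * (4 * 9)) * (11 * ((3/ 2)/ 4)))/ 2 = 891/ 2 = 445.50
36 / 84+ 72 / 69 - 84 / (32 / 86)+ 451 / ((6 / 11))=1164137 / 1932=602.56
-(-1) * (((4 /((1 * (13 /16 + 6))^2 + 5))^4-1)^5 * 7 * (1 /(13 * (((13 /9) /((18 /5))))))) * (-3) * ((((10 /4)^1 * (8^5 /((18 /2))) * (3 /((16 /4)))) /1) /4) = 348438547227114365150483859302636697060132798713795739623958468699293806128383046400000 /50720026084817681789542350893995222397478889612448257276256854455155669698430813049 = 6869.84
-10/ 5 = -2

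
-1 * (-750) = 750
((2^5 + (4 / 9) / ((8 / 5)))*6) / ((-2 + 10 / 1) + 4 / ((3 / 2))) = 581 / 32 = 18.16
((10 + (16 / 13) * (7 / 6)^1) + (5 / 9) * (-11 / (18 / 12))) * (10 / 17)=1520 / 351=4.33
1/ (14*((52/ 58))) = 29/ 364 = 0.08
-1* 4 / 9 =-0.44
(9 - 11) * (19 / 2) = -19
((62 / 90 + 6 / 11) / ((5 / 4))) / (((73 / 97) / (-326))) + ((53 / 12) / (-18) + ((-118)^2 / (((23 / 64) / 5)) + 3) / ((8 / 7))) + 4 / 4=8431652931257 / 49866300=169085.19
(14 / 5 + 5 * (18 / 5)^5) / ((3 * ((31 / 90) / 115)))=261001884 / 775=336776.62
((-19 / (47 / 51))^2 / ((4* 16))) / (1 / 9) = 59.77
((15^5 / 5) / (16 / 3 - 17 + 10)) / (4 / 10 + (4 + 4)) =-151875 / 14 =-10848.21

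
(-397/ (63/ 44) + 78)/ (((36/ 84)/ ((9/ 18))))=-6277/ 27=-232.48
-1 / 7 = -0.14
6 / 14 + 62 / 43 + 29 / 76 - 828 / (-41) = 21053525 / 937916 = 22.45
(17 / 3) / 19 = 17 / 57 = 0.30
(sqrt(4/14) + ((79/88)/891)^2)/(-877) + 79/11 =38721729949151/5391633284928 - sqrt(14)/6139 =7.18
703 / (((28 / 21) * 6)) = 703 / 8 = 87.88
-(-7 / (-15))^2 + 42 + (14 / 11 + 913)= 2366236 / 2475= 956.05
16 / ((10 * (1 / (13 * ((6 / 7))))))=624 / 35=17.83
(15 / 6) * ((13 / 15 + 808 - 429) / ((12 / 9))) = 712.25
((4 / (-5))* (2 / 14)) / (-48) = 1 / 420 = 0.00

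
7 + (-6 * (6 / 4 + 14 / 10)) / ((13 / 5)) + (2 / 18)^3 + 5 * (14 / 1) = 666319 / 9477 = 70.31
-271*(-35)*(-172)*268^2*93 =-10897285237440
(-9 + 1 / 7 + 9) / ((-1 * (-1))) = 1 / 7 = 0.14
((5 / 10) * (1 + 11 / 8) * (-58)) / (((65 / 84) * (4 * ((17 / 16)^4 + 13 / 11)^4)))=-18601675971341628926328832 / 30427973544783667641462765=-0.61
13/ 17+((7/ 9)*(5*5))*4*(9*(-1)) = -11887/ 17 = -699.24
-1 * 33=-33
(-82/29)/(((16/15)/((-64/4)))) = 1230/29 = 42.41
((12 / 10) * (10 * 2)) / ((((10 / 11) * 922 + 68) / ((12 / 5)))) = 198 / 3115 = 0.06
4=4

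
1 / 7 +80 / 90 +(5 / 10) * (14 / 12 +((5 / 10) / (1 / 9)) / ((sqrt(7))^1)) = 9 * sqrt(7) / 28 +407 / 252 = 2.47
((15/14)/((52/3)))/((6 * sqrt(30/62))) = sqrt(465)/1456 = 0.01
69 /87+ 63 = 1850 /29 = 63.79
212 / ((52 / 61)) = 3233 / 13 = 248.69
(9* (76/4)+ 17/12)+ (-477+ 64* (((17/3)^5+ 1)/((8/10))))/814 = 295192901/395604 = 746.18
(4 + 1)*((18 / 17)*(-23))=-2070 / 17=-121.76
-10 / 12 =-5 / 6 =-0.83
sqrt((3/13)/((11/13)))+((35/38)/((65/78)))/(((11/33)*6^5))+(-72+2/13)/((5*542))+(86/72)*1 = sqrt(33)/11+337851953/289167840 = 1.69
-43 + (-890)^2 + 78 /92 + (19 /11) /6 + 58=601216147 /759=792116.14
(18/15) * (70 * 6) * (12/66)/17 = 1008/187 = 5.39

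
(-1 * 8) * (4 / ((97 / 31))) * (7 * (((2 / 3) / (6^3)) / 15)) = -1736 / 117855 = -0.01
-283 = -283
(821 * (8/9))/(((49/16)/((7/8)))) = 13136/63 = 208.51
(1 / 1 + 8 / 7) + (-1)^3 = 8 / 7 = 1.14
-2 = -2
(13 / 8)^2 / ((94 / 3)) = 507 / 6016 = 0.08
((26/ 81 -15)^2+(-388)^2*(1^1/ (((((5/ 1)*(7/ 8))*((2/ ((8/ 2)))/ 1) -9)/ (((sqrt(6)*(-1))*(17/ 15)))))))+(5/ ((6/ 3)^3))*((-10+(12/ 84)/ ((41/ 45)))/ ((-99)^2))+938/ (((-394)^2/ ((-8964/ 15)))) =74934612769316159/ 353695674328920+40947968*sqrt(6)/ 1635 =61558.42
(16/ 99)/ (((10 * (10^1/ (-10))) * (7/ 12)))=-32/ 1155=-0.03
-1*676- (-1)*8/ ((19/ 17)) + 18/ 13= -164862/ 247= -667.46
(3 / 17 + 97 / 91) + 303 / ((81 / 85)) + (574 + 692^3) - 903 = 13841155518760 / 41769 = 331373878.21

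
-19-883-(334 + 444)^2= -606186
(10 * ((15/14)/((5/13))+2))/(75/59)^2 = 233227/7875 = 29.62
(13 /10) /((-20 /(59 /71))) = -767 /14200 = -0.05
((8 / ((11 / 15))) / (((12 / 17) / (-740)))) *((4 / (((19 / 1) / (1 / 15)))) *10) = -1006400 / 627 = -1605.10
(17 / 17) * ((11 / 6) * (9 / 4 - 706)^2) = 87166475 / 96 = 907984.11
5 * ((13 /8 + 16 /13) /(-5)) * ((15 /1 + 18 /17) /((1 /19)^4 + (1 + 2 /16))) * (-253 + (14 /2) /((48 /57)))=289287207405 /29002544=9974.55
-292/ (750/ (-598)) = 87308/ 375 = 232.82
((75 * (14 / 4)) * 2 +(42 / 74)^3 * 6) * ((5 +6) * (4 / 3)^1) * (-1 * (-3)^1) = 1172529204 / 50653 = 23148.27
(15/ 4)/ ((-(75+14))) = -15/ 356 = -0.04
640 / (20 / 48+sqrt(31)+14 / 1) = 32.02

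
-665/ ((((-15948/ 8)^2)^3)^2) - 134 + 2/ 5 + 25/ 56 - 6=-139.15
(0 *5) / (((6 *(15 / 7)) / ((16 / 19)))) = 0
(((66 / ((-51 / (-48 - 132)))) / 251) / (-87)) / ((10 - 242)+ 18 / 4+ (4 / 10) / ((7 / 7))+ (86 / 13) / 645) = 102960 / 2191859759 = 0.00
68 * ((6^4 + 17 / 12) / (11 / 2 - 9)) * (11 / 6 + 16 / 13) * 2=-126513694 / 819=-154473.37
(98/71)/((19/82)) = 8036/1349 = 5.96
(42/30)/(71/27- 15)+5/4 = 3797/3340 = 1.14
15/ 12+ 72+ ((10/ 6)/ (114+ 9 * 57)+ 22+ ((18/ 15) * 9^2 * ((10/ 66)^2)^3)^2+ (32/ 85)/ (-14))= 121629739582322859521/ 1277277580757912580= 95.23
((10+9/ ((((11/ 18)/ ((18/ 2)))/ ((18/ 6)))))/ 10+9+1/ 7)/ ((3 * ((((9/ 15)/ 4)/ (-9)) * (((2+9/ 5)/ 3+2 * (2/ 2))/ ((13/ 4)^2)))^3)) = -35213095116590625/ 289887136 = -121471741.05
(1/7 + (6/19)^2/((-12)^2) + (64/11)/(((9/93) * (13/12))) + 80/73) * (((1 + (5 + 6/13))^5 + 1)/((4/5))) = 125195120604434159805/156711505814864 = 798889.14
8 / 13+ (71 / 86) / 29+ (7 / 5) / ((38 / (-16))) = 167493 / 3080090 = 0.05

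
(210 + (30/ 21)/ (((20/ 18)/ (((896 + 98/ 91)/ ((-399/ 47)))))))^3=407489.55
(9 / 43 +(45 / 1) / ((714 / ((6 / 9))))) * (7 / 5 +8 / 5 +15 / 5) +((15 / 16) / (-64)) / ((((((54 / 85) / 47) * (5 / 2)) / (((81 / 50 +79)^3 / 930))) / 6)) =-267518291097953053 / 182738304000000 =-1463.94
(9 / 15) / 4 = 3 / 20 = 0.15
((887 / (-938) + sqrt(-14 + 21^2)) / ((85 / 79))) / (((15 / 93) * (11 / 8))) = -8689052 / 2192575 + 19592 * sqrt(427) / 4675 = 82.64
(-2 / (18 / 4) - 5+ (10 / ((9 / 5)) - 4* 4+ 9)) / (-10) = 31 / 45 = 0.69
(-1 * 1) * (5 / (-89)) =5 / 89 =0.06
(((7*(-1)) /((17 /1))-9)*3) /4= -120 /17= -7.06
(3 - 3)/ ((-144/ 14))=0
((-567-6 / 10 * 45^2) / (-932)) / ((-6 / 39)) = -11583 / 932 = -12.43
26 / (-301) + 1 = 275 / 301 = 0.91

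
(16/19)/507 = 16/9633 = 0.00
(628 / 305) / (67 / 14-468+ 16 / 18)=-79128 / 17767165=-0.00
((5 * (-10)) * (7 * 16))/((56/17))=-1700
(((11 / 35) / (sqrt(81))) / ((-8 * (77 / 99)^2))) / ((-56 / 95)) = 1881 / 153664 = 0.01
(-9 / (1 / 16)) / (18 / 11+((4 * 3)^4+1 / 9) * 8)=-7128 / 8211581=-0.00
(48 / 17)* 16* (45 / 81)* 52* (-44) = -2928640 / 51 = -57424.31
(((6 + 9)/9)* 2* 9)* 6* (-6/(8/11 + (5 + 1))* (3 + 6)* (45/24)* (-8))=21672.97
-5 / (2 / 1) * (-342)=855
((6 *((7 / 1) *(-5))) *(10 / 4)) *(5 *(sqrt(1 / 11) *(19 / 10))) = -9975 *sqrt(11) / 22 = -1503.79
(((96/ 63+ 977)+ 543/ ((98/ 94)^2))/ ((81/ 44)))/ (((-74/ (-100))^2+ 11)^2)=2927861200000000/ 486252575551323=6.02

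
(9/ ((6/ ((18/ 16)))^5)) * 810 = 885735/ 524288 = 1.69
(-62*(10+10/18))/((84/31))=-91295/378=-241.52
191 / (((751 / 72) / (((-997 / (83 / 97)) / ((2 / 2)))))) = -21336.08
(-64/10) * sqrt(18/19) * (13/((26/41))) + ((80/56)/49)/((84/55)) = 275/14406- 1968 * sqrt(38)/95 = -127.68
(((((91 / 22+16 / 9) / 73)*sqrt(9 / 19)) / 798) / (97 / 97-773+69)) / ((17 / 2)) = -1171*sqrt(19) / 436513358358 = -0.00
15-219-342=-546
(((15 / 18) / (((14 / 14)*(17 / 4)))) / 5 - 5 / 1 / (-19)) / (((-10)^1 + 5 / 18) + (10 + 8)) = 1758 / 48127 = 0.04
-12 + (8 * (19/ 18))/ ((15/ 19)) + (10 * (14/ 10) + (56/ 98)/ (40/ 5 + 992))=599927/ 47250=12.70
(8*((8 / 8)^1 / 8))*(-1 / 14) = -1 / 14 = -0.07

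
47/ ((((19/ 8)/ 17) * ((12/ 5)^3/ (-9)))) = -99875/ 456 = -219.02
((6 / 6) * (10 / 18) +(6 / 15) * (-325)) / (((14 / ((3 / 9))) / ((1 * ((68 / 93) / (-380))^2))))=-67337 / 5901126210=-0.00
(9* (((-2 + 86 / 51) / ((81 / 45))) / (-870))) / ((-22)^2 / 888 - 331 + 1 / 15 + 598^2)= 2960 / 586532515611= 0.00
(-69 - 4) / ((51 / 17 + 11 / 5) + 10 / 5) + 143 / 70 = -10201 / 1260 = -8.10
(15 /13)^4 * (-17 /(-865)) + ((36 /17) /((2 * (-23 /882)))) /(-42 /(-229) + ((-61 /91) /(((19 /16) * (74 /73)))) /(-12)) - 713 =-4339890257737140239 /4878212875706014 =-889.65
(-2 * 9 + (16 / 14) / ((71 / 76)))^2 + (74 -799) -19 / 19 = -109806290 / 247009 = -444.54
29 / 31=0.94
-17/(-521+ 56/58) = 493/15081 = 0.03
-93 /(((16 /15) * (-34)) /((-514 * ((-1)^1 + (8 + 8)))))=-5377725 /272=-19771.05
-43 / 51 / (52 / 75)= -1075 / 884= -1.22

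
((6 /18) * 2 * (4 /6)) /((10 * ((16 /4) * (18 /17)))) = 17 /1620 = 0.01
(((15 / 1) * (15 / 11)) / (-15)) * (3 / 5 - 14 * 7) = 1461 / 11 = 132.82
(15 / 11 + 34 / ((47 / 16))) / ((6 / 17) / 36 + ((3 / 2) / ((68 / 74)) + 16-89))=-1364556 / 7525969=-0.18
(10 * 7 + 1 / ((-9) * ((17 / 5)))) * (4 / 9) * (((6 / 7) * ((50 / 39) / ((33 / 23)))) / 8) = 12310750 / 4135131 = 2.98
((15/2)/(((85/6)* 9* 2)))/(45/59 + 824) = 59/1654474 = 0.00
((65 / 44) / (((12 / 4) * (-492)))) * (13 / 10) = -169 / 129888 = -0.00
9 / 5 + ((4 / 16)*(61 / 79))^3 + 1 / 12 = 894819227 / 473317440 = 1.89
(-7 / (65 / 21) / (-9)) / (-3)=-49 / 585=-0.08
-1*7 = -7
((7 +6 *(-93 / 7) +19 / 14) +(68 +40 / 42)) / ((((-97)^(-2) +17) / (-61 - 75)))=32310506 / 1679517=19.24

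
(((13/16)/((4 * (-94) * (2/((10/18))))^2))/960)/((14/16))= 65/123126054912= 0.00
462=462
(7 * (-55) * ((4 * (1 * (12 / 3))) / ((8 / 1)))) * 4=-3080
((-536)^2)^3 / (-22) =-11856561067655168 / 11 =-1077869187968651.64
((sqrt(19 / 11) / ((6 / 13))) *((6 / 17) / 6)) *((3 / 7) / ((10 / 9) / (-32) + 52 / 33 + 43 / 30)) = 4680 *sqrt(209) / 2803283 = 0.02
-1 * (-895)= 895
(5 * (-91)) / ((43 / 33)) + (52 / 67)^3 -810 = -14985485591 / 12932809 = -1158.72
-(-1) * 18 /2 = 9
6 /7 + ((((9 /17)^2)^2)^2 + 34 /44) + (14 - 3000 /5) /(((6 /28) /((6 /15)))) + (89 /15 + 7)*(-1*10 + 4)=-18850650337309933 /16113999688710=-1169.83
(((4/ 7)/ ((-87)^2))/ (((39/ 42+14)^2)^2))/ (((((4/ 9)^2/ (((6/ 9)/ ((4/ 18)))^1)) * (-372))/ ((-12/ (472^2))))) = 9261/ 2770555408200430576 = 0.00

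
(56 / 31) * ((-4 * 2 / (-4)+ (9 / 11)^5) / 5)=21344456 / 24962905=0.86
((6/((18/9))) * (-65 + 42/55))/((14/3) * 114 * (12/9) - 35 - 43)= -31797/104170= -0.31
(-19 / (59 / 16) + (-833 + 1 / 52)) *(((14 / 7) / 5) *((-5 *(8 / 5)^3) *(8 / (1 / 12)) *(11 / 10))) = 347570049024 / 479375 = 725048.34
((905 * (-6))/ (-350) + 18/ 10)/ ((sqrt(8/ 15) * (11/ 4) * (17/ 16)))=9696 * sqrt(30)/ 6545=8.11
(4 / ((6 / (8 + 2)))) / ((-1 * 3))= -20 / 9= -2.22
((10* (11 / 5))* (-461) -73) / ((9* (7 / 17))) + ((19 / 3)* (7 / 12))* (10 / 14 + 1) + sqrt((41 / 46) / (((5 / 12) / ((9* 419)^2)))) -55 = -58907 / 21 + 3771* sqrt(28290) / 115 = 2710.28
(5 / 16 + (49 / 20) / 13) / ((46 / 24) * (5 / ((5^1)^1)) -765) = -1563 / 2380820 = -0.00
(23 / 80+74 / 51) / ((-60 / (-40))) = 7093 / 6120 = 1.16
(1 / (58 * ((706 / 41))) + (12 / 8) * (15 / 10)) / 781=0.00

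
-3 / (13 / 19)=-57 / 13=-4.38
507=507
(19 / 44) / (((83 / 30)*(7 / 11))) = 0.25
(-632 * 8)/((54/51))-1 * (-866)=-3909.11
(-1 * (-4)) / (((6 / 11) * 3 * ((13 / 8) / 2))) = 3.01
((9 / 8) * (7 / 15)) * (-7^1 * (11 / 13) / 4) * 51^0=-1617 / 2080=-0.78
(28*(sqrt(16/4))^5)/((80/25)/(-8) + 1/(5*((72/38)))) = -161280/53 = -3043.02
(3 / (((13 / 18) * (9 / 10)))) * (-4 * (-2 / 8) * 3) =180 / 13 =13.85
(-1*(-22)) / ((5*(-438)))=-11 / 1095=-0.01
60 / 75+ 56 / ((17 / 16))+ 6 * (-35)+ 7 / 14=-26519 / 170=-155.99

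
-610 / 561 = -1.09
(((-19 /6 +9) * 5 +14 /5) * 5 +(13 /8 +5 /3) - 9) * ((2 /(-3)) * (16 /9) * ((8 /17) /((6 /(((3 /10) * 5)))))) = -1096 /51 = -21.49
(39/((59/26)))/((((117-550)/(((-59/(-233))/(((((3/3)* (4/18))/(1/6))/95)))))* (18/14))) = -112385/201778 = -0.56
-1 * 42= -42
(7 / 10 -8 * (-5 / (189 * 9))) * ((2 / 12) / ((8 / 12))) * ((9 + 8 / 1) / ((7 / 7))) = 209219 / 68040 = 3.07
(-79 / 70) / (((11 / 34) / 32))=-42976 / 385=-111.63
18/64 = 9/32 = 0.28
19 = 19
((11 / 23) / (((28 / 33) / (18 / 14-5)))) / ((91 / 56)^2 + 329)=-50336 / 7973525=-0.01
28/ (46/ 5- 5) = 20/ 3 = 6.67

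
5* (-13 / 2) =-32.50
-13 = -13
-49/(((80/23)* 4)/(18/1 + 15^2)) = -273861/320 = -855.82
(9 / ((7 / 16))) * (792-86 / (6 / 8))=97536 / 7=13933.71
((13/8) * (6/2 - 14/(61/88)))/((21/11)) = -150007/10248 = -14.64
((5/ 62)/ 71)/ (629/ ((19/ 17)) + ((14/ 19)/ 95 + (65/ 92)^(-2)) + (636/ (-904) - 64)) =861752125/ 379416880832059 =0.00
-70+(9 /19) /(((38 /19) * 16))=-42551 /608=-69.99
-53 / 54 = -0.98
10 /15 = 2 /3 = 0.67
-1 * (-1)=1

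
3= 3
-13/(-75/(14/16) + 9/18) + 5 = 6147/1193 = 5.15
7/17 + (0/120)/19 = 0.41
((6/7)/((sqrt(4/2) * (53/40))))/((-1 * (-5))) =24 * sqrt(2)/371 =0.09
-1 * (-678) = 678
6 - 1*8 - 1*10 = -12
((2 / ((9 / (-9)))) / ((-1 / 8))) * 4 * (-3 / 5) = -192 / 5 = -38.40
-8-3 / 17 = -139 / 17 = -8.18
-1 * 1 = -1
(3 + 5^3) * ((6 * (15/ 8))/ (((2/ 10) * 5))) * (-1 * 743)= -1069920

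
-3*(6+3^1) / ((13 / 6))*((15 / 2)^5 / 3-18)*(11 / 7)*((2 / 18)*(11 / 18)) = -10493.97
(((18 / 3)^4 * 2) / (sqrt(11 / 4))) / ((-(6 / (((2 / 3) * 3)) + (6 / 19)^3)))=-11852352 * sqrt(11) / 76241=-515.60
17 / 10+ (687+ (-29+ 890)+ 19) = 1568.70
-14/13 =-1.08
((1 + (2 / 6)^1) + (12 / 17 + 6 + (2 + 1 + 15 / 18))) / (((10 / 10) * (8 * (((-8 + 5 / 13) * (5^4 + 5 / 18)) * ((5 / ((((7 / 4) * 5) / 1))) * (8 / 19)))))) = -2093819 / 1616398080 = -0.00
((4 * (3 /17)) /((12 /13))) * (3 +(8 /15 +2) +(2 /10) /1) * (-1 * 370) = -82732 /51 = -1622.20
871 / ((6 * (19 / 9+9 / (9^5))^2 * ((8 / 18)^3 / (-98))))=-446437414350837 / 12280185856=-36354.29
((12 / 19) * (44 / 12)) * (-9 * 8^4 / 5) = -1622016 / 95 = -17073.85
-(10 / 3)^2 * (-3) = 100 / 3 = 33.33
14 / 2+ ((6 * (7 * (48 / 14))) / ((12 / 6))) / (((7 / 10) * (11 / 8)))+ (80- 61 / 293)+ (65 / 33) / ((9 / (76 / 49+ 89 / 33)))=22869612335 / 140712957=162.53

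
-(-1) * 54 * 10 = 540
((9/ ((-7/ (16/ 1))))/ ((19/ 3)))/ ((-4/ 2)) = 216/ 133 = 1.62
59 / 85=0.69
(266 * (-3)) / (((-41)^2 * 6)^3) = -133 / 171003752676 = -0.00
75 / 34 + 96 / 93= 3413 / 1054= 3.24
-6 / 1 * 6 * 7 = -252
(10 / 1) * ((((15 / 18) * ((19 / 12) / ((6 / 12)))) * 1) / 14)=475 / 252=1.88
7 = 7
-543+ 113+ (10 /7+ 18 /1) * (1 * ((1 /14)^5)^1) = -202356263 /470596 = -430.00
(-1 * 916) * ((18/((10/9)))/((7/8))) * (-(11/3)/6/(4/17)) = 1541628/35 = 44046.51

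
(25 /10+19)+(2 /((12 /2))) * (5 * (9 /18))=67 /3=22.33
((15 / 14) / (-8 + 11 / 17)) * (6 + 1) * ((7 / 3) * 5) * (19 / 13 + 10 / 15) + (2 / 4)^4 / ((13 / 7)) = -78911 / 3120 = -25.29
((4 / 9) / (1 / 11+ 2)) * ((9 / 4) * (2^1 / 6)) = 11 / 69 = 0.16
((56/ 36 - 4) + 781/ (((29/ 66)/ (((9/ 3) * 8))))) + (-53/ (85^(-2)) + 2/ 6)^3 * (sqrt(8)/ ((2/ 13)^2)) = 11133298/ 261 - 128103354431016735628 * sqrt(2)/ 27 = -6709833378586305056.54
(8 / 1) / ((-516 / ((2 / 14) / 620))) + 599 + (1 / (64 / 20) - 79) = 1165208617 / 2239440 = 520.31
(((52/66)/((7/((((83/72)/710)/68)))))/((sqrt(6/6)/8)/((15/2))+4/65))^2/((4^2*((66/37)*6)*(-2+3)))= 7279998973/1055688576212766633984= 0.00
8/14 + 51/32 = 485/224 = 2.17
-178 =-178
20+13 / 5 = 113 / 5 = 22.60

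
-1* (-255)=255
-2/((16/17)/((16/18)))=-17/9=-1.89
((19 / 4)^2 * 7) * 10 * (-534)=-3373545 / 4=-843386.25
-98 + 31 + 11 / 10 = -659 / 10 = -65.90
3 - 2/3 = 7/3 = 2.33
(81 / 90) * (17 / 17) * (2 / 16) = 9 / 80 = 0.11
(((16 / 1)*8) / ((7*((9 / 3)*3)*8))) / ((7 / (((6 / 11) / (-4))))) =-8 / 1617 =-0.00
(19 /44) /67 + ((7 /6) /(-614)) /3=23669 /4072662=0.01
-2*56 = -112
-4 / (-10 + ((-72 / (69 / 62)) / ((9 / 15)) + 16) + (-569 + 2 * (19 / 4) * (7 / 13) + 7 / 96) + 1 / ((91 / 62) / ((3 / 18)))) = 267904 / 44574151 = 0.01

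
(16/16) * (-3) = -3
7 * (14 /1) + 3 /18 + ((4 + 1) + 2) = 105.17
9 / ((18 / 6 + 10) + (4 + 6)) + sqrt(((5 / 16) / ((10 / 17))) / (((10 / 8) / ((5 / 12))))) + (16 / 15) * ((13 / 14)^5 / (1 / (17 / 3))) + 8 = sqrt(102) / 24 + 437113153 / 34790490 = 12.98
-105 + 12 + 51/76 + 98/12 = -19189/228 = -84.16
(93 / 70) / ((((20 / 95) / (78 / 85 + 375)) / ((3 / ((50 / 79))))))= 13381245387 / 1190000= 11244.74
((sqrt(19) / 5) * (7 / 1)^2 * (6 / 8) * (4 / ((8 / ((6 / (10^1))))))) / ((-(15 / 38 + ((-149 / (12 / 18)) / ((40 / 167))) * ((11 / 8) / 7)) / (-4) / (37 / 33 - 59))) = 159327616 * sqrt(19) / 57082817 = 12.17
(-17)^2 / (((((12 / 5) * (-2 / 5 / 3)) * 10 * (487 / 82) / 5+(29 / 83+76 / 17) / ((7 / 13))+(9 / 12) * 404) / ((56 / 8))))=20480700275 / 3119691808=6.56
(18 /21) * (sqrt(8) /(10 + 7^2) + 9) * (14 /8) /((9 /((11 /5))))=11 * sqrt(2) /885 + 33 /10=3.32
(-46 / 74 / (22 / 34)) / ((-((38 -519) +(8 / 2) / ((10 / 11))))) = -1955 / 969881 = -0.00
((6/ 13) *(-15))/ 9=-10/ 13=-0.77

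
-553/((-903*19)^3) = 79/721482852699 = 0.00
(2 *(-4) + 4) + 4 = 0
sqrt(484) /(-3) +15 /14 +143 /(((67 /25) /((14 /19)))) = 1767301 /53466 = 33.05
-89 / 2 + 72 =55 / 2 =27.50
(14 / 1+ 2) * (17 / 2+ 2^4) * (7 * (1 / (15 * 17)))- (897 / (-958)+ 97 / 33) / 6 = 168115007 / 16123140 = 10.43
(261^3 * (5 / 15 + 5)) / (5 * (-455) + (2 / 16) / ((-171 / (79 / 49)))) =-6356271325824 / 152497879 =-41681.05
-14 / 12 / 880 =-7 / 5280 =-0.00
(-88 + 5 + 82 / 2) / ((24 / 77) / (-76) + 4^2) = -30723 / 11701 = -2.63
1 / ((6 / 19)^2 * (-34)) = -361 / 1224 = -0.29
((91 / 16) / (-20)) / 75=-91 / 24000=-0.00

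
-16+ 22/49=-762/49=-15.55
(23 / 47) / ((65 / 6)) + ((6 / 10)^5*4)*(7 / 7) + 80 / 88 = 26575312 / 21003125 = 1.27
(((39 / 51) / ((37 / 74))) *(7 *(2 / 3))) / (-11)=-364 / 561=-0.65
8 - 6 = 2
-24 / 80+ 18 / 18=0.70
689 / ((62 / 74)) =25493 / 31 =822.35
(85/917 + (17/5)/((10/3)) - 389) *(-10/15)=5928211/22925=258.59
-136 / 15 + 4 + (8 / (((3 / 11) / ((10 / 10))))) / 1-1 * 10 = 214 / 15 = 14.27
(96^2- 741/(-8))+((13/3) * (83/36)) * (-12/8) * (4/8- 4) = 1347995/144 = 9361.08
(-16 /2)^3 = -512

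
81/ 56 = 1.45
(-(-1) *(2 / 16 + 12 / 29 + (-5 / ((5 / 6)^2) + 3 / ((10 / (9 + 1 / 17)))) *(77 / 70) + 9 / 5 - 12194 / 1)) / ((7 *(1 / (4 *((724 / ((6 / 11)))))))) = -798114882147 / 86275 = -9250824.48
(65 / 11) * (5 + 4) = 585 / 11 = 53.18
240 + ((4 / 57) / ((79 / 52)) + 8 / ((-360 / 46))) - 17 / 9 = 16017289 / 67545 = 237.14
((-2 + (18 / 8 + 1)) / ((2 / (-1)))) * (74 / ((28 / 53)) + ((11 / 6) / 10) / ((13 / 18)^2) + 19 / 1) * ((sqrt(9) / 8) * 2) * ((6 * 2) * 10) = -84868785 / 9464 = -8967.54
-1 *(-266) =266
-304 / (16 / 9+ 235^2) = -2736 / 497041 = -0.01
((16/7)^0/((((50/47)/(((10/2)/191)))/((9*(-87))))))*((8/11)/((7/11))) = -147204/6685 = -22.02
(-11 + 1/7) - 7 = -125/7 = -17.86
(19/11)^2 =361/121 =2.98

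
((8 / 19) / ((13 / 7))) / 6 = 28 / 741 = 0.04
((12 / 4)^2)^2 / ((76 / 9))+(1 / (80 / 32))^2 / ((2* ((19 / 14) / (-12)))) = 16881 / 1900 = 8.88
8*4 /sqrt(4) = 16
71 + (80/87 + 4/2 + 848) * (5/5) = 80207/87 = 921.92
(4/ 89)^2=16/ 7921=0.00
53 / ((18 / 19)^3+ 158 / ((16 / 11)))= 2908216 / 6007127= 0.48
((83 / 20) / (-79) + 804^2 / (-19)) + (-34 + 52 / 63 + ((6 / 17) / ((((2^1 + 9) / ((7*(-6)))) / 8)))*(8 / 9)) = -12047514928837 / 353665620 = -34064.70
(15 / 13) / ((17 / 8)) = 120 / 221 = 0.54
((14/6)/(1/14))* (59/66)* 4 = 11564/99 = 116.81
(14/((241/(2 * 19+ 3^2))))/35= 94/1205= 0.08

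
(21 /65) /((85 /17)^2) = 21 /1625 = 0.01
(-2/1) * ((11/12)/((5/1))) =-11/30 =-0.37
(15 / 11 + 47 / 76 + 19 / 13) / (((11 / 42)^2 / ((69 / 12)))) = 379601775 / 1315028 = 288.66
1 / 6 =0.17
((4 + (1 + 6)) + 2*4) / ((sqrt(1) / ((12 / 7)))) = 228 / 7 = 32.57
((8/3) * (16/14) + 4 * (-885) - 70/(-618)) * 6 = -15300366/721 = -21221.03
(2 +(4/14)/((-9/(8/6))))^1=370/189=1.96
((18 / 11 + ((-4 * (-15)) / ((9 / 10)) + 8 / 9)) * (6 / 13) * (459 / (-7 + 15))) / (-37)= -49.52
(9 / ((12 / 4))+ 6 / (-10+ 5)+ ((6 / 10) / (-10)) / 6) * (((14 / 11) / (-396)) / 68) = -1253 / 14810400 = -0.00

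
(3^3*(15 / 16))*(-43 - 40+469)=78165 / 8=9770.62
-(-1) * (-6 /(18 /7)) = -7 /3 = -2.33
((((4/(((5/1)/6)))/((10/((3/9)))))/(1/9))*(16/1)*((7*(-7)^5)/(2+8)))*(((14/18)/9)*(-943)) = 24851233568/1125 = 22089985.39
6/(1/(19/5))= 22.80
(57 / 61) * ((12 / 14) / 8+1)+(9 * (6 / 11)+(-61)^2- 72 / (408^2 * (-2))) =80945225149 / 21718928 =3726.94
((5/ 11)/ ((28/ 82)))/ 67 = 205/ 10318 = 0.02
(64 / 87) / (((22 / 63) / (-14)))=-9408 / 319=-29.49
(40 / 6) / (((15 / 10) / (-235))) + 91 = -8581 / 9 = -953.44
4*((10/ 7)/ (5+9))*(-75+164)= 1780/ 49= 36.33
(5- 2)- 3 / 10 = 27 / 10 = 2.70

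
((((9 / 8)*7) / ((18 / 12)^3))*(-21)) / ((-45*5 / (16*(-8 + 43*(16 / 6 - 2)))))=48608 / 675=72.01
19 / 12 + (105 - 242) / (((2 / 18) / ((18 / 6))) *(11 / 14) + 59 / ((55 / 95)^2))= 77801435 / 96628236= 0.81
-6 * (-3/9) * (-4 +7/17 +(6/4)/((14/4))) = -752/119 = -6.32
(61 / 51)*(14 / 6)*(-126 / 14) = -427 / 17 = -25.12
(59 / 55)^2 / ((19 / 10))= 6962 / 11495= 0.61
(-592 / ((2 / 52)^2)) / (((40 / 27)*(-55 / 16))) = 21610368 / 275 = 78583.16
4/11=0.36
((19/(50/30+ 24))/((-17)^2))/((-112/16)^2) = 57/1090397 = 0.00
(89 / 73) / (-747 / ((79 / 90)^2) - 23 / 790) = -5554490 / 4417143641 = -0.00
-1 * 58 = -58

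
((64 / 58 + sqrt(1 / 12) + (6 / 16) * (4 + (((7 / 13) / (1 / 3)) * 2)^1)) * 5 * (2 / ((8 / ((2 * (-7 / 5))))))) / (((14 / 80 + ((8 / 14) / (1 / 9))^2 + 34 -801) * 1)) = 3430 * sqrt(3) / 4353411 + 9866395 / 547078649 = 0.02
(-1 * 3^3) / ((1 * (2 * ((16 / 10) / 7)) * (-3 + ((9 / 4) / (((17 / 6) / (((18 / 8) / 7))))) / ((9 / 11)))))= 37485 / 1706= 21.97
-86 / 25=-3.44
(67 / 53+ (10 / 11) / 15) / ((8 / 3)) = 2317 / 4664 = 0.50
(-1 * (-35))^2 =1225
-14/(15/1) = -14/15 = -0.93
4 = 4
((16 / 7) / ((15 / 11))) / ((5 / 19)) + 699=370319 / 525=705.37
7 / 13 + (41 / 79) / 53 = 29842 / 54431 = 0.55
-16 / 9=-1.78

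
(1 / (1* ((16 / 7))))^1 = 7 / 16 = 0.44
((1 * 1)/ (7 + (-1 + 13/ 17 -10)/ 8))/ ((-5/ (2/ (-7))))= 136/ 13615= 0.01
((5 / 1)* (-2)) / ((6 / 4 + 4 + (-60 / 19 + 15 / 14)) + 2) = -133 / 72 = -1.85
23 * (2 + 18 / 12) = 161 / 2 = 80.50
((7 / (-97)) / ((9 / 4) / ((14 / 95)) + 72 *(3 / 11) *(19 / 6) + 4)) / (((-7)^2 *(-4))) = 22 / 4866781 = 0.00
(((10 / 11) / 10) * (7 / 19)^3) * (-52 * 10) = -178360 / 75449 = -2.36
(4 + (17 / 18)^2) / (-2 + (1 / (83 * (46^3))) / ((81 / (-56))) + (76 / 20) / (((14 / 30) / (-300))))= -11204407795 / 5599614614092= -0.00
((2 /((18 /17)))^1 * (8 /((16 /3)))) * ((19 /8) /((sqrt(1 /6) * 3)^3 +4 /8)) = -323 /300 +323 * sqrt(6) /200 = 2.88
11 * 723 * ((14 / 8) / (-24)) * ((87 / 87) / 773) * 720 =-835065 / 1546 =-540.15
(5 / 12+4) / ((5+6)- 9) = 53 / 24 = 2.21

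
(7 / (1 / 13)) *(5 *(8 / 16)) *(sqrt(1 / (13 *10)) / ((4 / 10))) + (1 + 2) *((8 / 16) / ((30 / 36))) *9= 81 / 5 + 35 *sqrt(130) / 8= 66.08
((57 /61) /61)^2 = 3249 /13845841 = 0.00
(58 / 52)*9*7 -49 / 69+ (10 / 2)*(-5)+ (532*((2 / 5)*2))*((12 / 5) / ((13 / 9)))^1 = 2593399 / 3450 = 751.71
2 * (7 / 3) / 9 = 14 / 27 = 0.52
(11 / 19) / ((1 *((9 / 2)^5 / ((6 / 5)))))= 704 / 1869885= 0.00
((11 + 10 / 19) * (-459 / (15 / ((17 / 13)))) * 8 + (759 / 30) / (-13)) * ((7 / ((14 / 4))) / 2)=-9118711 / 2470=-3691.79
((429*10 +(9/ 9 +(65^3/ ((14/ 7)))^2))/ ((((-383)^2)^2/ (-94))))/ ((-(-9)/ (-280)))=496256413251620/ 193658964489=2562.53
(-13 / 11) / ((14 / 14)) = -13 / 11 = -1.18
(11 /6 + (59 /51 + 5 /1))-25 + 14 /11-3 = -21023 /1122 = -18.74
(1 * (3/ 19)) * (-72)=-216/ 19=-11.37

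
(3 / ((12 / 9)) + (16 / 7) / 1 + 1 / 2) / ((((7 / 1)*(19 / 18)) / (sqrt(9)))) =3807 / 1862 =2.04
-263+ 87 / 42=-3653 / 14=-260.93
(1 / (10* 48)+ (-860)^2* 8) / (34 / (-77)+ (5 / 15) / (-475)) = -20775068167315 / 1552864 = -13378549.68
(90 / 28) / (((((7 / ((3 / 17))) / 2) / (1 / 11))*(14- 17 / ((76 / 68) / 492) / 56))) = -5130 / 41656307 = -0.00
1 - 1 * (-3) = 4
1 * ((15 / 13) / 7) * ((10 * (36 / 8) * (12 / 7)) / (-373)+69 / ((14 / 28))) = 5396670 / 237601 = 22.71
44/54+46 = 1264/27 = 46.81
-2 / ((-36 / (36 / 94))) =1 / 47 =0.02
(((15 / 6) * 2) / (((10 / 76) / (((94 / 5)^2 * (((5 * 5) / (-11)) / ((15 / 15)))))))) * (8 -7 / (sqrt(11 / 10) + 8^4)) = -450563880002496 / 1845493639 -2350376 * sqrt(110) / 1845493639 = -244142.76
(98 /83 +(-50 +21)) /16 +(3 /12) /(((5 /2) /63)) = 30287 /6640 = 4.56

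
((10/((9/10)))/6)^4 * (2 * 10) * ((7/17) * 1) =875000000/9034497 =96.85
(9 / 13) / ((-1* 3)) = -3 / 13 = -0.23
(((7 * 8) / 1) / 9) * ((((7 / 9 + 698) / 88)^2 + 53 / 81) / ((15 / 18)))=475.69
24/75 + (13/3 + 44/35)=5.91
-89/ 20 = -4.45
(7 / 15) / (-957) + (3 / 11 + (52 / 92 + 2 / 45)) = 291173 / 330165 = 0.88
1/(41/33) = 33/41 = 0.80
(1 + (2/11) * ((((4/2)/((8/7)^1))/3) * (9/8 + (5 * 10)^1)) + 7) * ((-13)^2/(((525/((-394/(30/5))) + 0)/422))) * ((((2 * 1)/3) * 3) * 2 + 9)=-647203967813/415800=-1556527.10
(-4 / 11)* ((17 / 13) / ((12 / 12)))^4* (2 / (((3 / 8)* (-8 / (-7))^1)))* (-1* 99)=14031528 / 28561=491.28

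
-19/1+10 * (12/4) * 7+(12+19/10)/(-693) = 1323491/6930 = 190.98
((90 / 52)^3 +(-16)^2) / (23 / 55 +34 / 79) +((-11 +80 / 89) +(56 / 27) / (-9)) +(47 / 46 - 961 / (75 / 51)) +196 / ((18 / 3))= -322.33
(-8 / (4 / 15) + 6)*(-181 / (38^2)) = 1086 / 361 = 3.01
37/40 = 0.92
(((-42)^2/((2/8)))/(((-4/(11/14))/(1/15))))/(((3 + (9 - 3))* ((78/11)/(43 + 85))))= -108416/585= -185.33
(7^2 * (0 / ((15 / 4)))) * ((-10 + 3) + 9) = 0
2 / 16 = 1 / 8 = 0.12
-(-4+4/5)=3.20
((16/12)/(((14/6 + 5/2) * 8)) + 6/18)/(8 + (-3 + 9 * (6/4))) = 64/3219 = 0.02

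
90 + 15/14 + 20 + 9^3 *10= 103615/14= 7401.07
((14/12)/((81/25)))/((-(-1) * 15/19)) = 665/1458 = 0.46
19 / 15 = 1.27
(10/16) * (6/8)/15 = 1/32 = 0.03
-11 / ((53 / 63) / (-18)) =12474 / 53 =235.36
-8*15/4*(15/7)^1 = -450/7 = -64.29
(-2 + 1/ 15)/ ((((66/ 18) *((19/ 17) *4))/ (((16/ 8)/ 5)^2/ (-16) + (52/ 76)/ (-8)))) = 16269/ 1444000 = 0.01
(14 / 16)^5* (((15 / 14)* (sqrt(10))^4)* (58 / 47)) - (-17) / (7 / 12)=96.96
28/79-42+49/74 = -239589/5846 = -40.98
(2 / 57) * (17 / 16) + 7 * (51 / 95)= 3.80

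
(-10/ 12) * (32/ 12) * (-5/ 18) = 50/ 81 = 0.62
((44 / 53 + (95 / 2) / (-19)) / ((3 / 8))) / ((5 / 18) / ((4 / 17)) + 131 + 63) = -16992 / 744809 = -0.02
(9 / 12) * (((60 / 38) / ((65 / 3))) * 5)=0.27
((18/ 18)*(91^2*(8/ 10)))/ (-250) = -26.50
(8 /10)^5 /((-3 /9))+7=18803 /3125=6.02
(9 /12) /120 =1 /160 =0.01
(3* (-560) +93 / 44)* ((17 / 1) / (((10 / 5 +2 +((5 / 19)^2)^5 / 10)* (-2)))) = 7694849886449465259 / 2158135408683452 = 3565.51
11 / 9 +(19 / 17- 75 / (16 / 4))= -10043 / 612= -16.41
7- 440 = -433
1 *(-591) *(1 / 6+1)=-1379 / 2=-689.50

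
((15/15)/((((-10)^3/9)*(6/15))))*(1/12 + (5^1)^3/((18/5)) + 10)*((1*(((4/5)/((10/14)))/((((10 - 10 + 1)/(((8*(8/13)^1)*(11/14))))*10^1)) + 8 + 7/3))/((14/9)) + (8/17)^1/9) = -39153208729/5569200000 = -7.03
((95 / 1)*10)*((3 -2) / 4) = 475 / 2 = 237.50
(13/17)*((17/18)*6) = 13/3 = 4.33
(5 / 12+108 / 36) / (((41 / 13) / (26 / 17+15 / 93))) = 3861 / 2108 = 1.83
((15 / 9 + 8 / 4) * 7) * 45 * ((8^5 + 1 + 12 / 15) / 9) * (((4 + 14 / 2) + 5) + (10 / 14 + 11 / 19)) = 4145379700 / 57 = 72725959.65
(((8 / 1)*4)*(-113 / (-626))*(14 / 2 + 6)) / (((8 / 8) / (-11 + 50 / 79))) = -19249776 / 24727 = -778.49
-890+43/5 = -4407/5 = -881.40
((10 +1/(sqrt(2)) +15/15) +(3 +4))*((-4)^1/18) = -4 - sqrt(2)/9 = -4.16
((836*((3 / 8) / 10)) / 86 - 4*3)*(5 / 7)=-2859 / 344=-8.31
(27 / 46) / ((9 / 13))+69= 3213 / 46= 69.85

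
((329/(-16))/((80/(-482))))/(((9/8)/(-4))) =-79289/180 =-440.49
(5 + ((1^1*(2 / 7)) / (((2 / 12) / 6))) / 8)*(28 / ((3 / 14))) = 2464 / 3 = 821.33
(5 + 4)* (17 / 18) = 17 / 2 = 8.50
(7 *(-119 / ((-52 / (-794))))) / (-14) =47243 / 52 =908.52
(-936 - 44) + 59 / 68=-979.13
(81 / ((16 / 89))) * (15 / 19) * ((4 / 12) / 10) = 7209 / 608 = 11.86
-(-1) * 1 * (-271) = -271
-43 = -43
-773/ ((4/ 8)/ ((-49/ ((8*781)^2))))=0.00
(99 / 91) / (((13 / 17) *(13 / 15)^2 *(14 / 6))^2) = 0.61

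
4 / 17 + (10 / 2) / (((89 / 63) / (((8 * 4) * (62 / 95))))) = 2131628 / 28747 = 74.15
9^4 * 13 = 85293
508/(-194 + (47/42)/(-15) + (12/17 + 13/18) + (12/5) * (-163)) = -0.87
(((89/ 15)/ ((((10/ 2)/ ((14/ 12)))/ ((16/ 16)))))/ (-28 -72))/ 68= -623/ 3060000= -0.00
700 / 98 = 50 / 7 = 7.14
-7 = -7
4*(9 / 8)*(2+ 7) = 81 / 2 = 40.50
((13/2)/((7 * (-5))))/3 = -13/210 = -0.06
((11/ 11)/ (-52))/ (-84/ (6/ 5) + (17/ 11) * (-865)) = 11/ 804700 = 0.00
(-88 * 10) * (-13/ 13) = 880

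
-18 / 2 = -9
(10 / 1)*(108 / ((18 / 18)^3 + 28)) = 1080 / 29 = 37.24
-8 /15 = -0.53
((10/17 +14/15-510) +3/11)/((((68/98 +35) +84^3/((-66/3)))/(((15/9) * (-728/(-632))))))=6356380303/175285782783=0.04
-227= -227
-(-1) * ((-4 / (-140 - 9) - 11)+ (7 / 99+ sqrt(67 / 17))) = -160822 / 14751+ sqrt(1139) / 17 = -8.92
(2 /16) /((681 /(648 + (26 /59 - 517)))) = 2585 /107144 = 0.02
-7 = -7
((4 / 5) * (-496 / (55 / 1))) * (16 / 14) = -15872 / 1925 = -8.25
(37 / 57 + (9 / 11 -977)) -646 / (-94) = -28545452 / 29469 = -968.66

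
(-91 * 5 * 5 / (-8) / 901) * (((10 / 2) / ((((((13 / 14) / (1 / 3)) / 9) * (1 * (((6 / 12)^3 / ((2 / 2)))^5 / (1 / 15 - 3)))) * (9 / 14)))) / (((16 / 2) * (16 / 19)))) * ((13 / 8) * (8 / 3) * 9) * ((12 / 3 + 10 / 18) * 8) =-3912619110400 / 24327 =-160834427.20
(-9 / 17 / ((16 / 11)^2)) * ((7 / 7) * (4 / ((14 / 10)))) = -5445 / 7616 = -0.71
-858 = -858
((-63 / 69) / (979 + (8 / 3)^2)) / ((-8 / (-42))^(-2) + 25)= -3024 / 171669125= -0.00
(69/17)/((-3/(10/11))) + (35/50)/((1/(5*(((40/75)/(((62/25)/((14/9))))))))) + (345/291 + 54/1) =836948957/15182343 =55.13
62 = 62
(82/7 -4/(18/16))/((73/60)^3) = 4.53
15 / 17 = 0.88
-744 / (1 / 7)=-5208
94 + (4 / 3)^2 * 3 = 298 / 3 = 99.33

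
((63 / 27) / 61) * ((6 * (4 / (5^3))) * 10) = 112 / 1525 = 0.07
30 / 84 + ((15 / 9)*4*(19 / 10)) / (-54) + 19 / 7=3217 / 1134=2.84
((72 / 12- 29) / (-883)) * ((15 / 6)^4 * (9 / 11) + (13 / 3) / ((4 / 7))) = 480217 / 466224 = 1.03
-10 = -10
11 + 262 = 273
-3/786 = -1/262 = -0.00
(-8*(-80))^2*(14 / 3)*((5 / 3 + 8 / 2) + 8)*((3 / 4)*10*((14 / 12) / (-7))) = -293888000 / 9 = -32654222.22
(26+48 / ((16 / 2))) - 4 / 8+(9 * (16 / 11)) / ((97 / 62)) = 85077 / 2134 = 39.87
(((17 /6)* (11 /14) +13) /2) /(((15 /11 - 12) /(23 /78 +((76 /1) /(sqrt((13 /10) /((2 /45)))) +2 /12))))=-267311* sqrt(13) /95823 - 14069 /42588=-10.39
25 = 25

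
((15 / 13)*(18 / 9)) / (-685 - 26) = -10 / 3081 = -0.00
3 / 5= 0.60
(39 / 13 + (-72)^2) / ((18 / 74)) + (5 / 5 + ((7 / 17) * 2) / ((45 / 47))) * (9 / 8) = 43505909 / 2040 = 21326.43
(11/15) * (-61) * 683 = -458293/15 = -30552.87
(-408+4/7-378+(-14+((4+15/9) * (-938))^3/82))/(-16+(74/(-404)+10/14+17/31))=88866193195179776/724005675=122742398.66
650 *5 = 3250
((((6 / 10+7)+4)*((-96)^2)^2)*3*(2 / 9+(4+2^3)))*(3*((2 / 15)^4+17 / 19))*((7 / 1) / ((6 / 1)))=4031679209406464 / 35625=113169942720.18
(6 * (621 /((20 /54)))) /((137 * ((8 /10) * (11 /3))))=150903 /6028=25.03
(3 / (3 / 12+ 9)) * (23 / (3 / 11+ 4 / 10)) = 15180 / 1369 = 11.09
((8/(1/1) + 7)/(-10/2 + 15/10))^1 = -30/7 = -4.29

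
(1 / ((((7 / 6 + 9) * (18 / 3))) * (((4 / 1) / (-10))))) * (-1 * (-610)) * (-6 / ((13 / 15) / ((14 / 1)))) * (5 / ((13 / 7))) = 6523.67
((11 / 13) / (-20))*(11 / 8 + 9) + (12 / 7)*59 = 1466249 / 14560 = 100.70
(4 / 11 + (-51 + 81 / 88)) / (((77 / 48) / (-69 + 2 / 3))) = 256250 / 121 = 2117.77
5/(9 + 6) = 1/3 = 0.33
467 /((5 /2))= 934 /5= 186.80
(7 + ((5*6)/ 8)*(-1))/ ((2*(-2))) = -13/ 16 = -0.81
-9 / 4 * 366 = -1647 / 2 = -823.50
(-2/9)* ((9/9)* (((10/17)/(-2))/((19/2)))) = 20/2907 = 0.01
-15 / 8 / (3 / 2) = -5 / 4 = -1.25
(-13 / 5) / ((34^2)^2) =-13 / 6681680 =-0.00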